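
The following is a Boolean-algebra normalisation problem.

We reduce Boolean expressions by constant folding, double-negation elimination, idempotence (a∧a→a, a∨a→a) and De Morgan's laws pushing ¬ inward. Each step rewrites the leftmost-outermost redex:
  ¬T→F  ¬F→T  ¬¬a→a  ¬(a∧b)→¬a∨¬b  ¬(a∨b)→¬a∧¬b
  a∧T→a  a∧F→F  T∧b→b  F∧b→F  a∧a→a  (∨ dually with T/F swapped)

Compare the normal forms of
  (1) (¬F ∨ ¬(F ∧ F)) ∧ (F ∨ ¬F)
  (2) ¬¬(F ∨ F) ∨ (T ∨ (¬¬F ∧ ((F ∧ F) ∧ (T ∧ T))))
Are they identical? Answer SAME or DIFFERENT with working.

Term A:
  start: (¬F ∨ ¬(F ∧ F)) ∧ (F ∨ ¬F)
  step 1: (T ∨ ¬(F ∧ F)) ∧ (F ∨ ¬F)
  step 2: T ∧ (F ∨ ¬F)
  step 3: F ∨ ¬F
  step 4: ¬F
  step 5: T

Term B:
  start: ¬¬(F ∨ F) ∨ (T ∨ (¬¬F ∧ ((F ∧ F) ∧ (T ∧ T))))
  step 1: (F ∨ F) ∨ (T ∨ (¬¬F ∧ ((F ∧ F) ∧ (T ∧ T))))
  step 2: F ∨ (T ∨ (¬¬F ∧ ((F ∧ F) ∧ (T ∧ T))))
  step 3: T ∨ (¬¬F ∧ ((F ∧ F) ∧ (T ∧ T)))
  step 4: T

Answer: SAME — A ⇓ T, B ⇓ T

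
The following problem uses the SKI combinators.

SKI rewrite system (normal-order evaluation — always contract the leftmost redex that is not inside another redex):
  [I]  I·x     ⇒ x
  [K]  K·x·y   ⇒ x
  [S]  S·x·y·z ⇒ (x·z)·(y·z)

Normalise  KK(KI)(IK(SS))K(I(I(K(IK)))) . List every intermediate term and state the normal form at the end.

  start: KK(KI)(IK(SS))K(I(I(K(IK))))
  step 1: K(IK(SS))K(I(I(K(IK))))
  step 2: IK(SS)(I(I(K(IK))))
  step 3: K(SS)(I(I(K(IK))))
  step 4: SS

Answer: normal form = SS  (in 4 steps)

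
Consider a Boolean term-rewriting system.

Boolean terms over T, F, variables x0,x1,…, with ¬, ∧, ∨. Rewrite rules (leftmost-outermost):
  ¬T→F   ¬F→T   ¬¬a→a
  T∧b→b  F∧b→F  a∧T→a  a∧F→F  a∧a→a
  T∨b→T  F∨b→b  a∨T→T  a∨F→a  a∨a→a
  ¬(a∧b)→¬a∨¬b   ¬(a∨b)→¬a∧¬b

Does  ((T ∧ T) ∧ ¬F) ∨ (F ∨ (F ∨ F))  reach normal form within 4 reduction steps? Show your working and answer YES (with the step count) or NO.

  start: ((T ∧ T) ∧ ¬F) ∨ (F ∨ (F ∨ F))
  [1] (T ∧ ¬F) ∨ (F ∨ (F ∨ F))
  [2] ¬F ∨ (F ∨ (F ∨ F))
  [3] T ∨ (F ∨ (F ∨ F))
  [4] T

Answer: YES — reaches normal form T in 4 ≤ 4 steps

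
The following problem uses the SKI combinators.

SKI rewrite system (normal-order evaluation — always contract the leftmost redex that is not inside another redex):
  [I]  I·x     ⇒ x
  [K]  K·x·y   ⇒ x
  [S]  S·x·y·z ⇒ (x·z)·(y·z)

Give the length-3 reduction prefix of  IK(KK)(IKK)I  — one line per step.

  start: IK(KK)(IKK)I
  [1] K(KK)(IKK)I
  [2] KKI
  [3] K

Answer: after 3 steps: K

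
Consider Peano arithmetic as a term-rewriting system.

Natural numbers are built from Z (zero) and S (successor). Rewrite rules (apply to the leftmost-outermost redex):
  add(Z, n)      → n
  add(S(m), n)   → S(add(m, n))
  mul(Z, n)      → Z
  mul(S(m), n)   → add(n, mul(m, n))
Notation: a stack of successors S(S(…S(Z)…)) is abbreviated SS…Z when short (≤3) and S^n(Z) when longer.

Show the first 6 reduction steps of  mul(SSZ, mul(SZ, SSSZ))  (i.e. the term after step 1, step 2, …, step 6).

  start: mul(SSZ, mul(SZ, SSSZ))
  [1] add(mul(SZ, SSSZ), mul(SZ, mul(SZ, SSSZ)))
  [2] add(add(SSSZ, mul(Z, SSSZ)), mul(SZ, mul(SZ, SSSZ)))
  [3] add(S(add(SSZ, mul(Z, SSSZ))), mul(SZ, mul(SZ, SSSZ)))
  [4] S(add(add(SSZ, mul(Z, SSSZ)), mul(SZ, mul(SZ, SSSZ))))
  [5] S(add(S(add(SZ, mul(Z, SSSZ))), mul(SZ, mul(SZ, SSSZ))))
  [6] S(S(add(add(SZ, mul(Z, SSSZ)), mul(SZ, mul(SZ, SSSZ)))))

Answer: after 6 steps: S(S(add(add(SZ, mul(Z, SSSZ)), mul(SZ, mul(SZ, SSSZ)))))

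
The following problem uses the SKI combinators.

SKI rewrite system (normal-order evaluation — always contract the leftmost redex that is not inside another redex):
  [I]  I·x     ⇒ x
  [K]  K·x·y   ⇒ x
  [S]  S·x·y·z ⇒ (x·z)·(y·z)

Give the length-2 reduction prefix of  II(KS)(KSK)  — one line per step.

  start: II(KS)(KSK)
  [1] I(KS)(KSK)
  [2] KS(KSK)

Answer: after 2 steps: KS(KSK)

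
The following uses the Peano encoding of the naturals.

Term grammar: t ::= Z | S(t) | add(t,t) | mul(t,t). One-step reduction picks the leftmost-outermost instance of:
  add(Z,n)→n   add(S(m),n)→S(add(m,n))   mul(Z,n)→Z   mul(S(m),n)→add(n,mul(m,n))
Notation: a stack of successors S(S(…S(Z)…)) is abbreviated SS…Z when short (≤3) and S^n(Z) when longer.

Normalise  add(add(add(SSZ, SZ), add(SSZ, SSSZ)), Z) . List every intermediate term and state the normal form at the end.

  start: add(add(add(SSZ, SZ), add(SSZ, SSSZ)), Z)
  [1] add(add(S(add(SZ, SZ)), add(SSZ, SSSZ)), Z)
  [2] add(S(add(add(SZ, SZ), add(SSZ, SSSZ))), Z)
  [3] S(add(add(add(SZ, SZ), add(SSZ, SSSZ)), Z))
  [4] S(add(add(S(add(Z, SZ)), add(SSZ, SSSZ)), Z))
  [5] S(add(S(add(add(Z, SZ), add(SSZ, SSSZ))), Z))
  [6] S(S(add(add(add(Z, SZ), add(SSZ, SSSZ)), Z)))
  [7] S(S(add(add(SZ, add(SSZ, SSSZ)), Z)))
  [8] S(S(add(S(add(Z, add(SSZ, SSSZ))), Z)))
  [9] S(S(S(add(add(Z, add(SSZ, SSSZ)), Z))))
  [10] S(S(S(add(add(SSZ, SSSZ), Z))))
  [11] S(S(S(add(S(add(SZ, SSSZ)), Z))))
  [12] S(S(S(S(add(add(SZ, SSSZ), Z)))))
  [13] S(S(S(S(add(S(add(Z, SSSZ)), Z)))))
  [14] S(S(S(S(S(add(add(Z, SSSZ), Z))))))
  [15] S(S(S(S(S(add(SSSZ, Z))))))
  [16] S(S(S(S(S(S(add(SSZ, Z)))))))
  [17] S(S(S(S(S(S(S(add(SZ, Z))))))))
  [18] S(S(S(S(S(S(S(S(add(Z, Z)))))))))
  [19] S^8(Z)

Answer: normal form = S^8(Z)  (in 19 steps)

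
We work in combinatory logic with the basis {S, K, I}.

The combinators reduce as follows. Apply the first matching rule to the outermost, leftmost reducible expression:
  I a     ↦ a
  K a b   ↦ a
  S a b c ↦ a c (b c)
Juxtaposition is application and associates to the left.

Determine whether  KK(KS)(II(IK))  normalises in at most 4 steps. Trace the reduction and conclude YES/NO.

Answer: YES — reaches normal form KK in 4 ≤ 4 steps

Reduction:
  start: KK(KS)(II(IK))
  step 1: K(II(IK))
  step 2: K(I(IK))
  step 3: K(IK)
  step 4: KK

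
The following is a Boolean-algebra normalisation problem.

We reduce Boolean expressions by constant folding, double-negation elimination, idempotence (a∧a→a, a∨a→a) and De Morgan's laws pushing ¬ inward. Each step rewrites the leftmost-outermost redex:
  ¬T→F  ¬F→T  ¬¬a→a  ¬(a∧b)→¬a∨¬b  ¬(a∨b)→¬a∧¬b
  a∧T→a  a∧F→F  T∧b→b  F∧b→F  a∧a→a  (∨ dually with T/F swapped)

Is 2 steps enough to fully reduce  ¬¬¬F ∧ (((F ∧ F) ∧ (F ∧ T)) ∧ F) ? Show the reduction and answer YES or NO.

Answer: NO — after 2 steps the term is T ∧ (((F ∧ F) ∧ (F ∧ T)) ∧ F), not yet normal

Reduction:
  start: ¬¬¬F ∧ (((F ∧ F) ∧ (F ∧ T)) ∧ F)
  [1] ¬F ∧ (((F ∧ F) ∧ (F ∧ T)) ∧ F)
  [2] T ∧ (((F ∧ F) ∧ (F ∧ T)) ∧ F)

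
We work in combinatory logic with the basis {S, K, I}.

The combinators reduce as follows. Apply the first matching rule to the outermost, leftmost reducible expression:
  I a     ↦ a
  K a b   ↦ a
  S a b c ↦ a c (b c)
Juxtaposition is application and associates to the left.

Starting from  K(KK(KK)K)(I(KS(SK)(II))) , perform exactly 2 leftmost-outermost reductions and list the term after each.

  start: K(KK(KK)K)(I(KS(SK)(II)))
  step 1: KK(KK)K
  step 2: KK

Answer: after 2 steps: KK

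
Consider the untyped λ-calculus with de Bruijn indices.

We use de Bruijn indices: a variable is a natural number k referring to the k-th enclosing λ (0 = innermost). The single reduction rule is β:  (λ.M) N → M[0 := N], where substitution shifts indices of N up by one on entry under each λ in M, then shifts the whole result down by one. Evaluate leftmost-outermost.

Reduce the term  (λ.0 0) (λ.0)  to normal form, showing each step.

Answer: normal form = λ.0  (in 2 steps)

Derivation:
  start: (λ.0 0) (λ.0)
  step 1: (λ.0) (λ.0)
  step 2: λ.0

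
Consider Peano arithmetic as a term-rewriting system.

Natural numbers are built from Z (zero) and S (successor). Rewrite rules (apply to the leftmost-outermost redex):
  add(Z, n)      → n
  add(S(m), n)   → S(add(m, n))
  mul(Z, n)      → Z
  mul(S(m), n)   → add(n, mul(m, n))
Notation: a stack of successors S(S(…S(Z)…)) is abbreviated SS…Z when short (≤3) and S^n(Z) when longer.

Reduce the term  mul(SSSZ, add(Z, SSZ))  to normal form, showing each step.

  start: mul(SSSZ, add(Z, SSZ))
  [1] add(add(Z, SSZ), mul(SSZ, add(Z, SSZ)))
  [2] add(SSZ, mul(SSZ, add(Z, SSZ)))
  [3] S(add(SZ, mul(SSZ, add(Z, SSZ))))
  [4] S(S(add(Z, mul(SSZ, add(Z, SSZ)))))
  [5] S(S(mul(SSZ, add(Z, SSZ))))
  [6] S(S(add(add(Z, SSZ), mul(SZ, add(Z, SSZ)))))
  [7] S(S(add(SSZ, mul(SZ, add(Z, SSZ)))))
  [8] S(S(S(add(SZ, mul(SZ, add(Z, SSZ))))))
  [9] S(S(S(S(add(Z, mul(SZ, add(Z, SSZ)))))))
  [10] S(S(S(S(mul(SZ, add(Z, SSZ))))))
  [11] S(S(S(S(add(add(Z, SSZ), mul(Z, add(Z, SSZ)))))))
  [12] S(S(S(S(add(SSZ, mul(Z, add(Z, SSZ)))))))
  [13] S(S(S(S(S(add(SZ, mul(Z, add(Z, SSZ))))))))
  [14] S(S(S(S(S(S(add(Z, mul(Z, add(Z, SSZ)))))))))
  [15] S(S(S(S(S(S(mul(Z, add(Z, SSZ))))))))
  [16] S^6(Z)

Answer: normal form = S^6(Z)  (in 16 steps)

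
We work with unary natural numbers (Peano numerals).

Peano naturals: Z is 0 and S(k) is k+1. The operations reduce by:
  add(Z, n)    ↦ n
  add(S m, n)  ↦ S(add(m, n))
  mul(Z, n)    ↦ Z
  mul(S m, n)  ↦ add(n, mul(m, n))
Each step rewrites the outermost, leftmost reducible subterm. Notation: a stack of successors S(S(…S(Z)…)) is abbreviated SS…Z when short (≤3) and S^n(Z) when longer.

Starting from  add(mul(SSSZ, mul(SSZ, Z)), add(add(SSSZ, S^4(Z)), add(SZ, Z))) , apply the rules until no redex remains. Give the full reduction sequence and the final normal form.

Answer: normal form = S^8(Z)  (in 37 steps)

Working:
  start: add(mul(SSSZ, mul(SSZ, Z)), add(add(SSSZ, S^4(Z)), add(SZ, Z)))
  step 1: add(add(mul(SSZ, Z), mul(SSZ, mul(SSZ, Z))), add(add(SSSZ, S^4(Z)), add(SZ, Z)))
  step 2: add(add(add(Z, mul(SZ, Z)), mul(SSZ, mul(SSZ, Z))), add(add(SSSZ, S^4(Z)), add(SZ, Z)))
  step 3: add(add(mul(SZ, Z), mul(SSZ, mul(SSZ, Z))), add(add(SSSZ, S^4(Z)), add(SZ, Z)))
  step 4: add(add(add(Z, mul(Z, Z)), mul(SSZ, mul(SSZ, Z))), add(add(SSSZ, S^4(Z)), add(SZ, Z)))
  step 5: add(add(mul(Z, Z), mul(SSZ, mul(SSZ, Z))), add(add(SSSZ, S^4(Z)), add(SZ, Z)))
  step 6: add(add(Z, mul(SSZ, mul(SSZ, Z))), add(add(SSSZ, S^4(Z)), add(SZ, Z)))
  step 7: add(mul(SSZ, mul(SSZ, Z)), add(add(SSSZ, S^4(Z)), add(SZ, Z)))
  step 8: add(add(mul(SSZ, Z), mul(SZ, mul(SSZ, Z))), add(add(SSSZ, S^4(Z)), add(SZ, Z)))
  step 9: add(add(add(Z, mul(SZ, Z)), mul(SZ, mul(SSZ, Z))), add(add(SSSZ, S^4(Z)), add(SZ, Z)))
  step 10: add(add(mul(SZ, Z), mul(SZ, mul(SSZ, Z))), add(add(SSSZ, S^4(Z)), add(SZ, Z)))
  step 11: add(add(add(Z, mul(Z, Z)), mul(SZ, mul(SSZ, Z))), add(add(SSSZ, S^4(Z)), add(SZ, Z)))
  step 12: add(add(mul(Z, Z), mul(SZ, mul(SSZ, Z))), add(add(SSSZ, S^4(Z)), add(SZ, Z)))
  step 13: add(add(Z, mul(SZ, mul(SSZ, Z))), add(add(SSSZ, S^4(Z)), add(SZ, Z)))
  step 14: add(mul(SZ, mul(SSZ, Z)), add(add(SSSZ, S^4(Z)), add(SZ, Z)))
  step 15: add(add(mul(SSZ, Z), mul(Z, mul(SSZ, Z))), add(add(SSSZ, S^4(Z)), add(SZ, Z)))
  step 16: add(add(add(Z, mul(SZ, Z)), mul(Z, mul(SSZ, Z))), add(add(SSSZ, S^4(Z)), add(SZ, Z)))
  step 17: add(add(mul(SZ, Z), mul(Z, mul(SSZ, Z))), add(add(SSSZ, S^4(Z)), add(SZ, Z)))
  step 18: add(add(add(Z, mul(Z, Z)), mul(Z, mul(SSZ, Z))), add(add(SSSZ, S^4(Z)), add(SZ, Z)))
  step 19: add(add(mul(Z, Z), mul(Z, mul(SSZ, Z))), add(add(SSSZ, S^4(Z)), add(SZ, Z)))
  step 20: add(add(Z, mul(Z, mul(SSZ, Z))), add(add(SSSZ, S^4(Z)), add(SZ, Z)))
  step 21: add(mul(Z, mul(SSZ, Z)), add(add(SSSZ, S^4(Z)), add(SZ, Z)))
  step 22: add(Z, add(add(SSSZ, S^4(Z)), add(SZ, Z)))
  step 23: add(add(SSSZ, S^4(Z)), add(SZ, Z))
  step 24: add(S(add(SSZ, S^4(Z))), add(SZ, Z))
  step 25: S(add(add(SSZ, S^4(Z)), add(SZ, Z)))
  step 26: S(add(S(add(SZ, S^4(Z))), add(SZ, Z)))
  step 27: S(S(add(add(SZ, S^4(Z)), add(SZ, Z))))
  step 28: S(S(add(S(add(Z, S^4(Z))), add(SZ, Z))))
  step 29: S(S(S(add(add(Z, S^4(Z)), add(SZ, Z)))))
  step 30: S(S(S(add(S^4(Z), add(SZ, Z)))))
  step 31: S(S(S(S(add(SSSZ, add(SZ, Z))))))
  step 32: S(S(S(S(S(add(SSZ, add(SZ, Z)))))))
  step 33: S(S(S(S(S(S(add(SZ, add(SZ, Z))))))))
  step 34: S(S(S(S(S(S(S(add(Z, add(SZ, Z)))))))))
  step 35: S(S(S(S(S(S(S(add(SZ, Z))))))))
  step 36: S(S(S(S(S(S(S(S(add(Z, Z)))))))))
  step 37: S^8(Z)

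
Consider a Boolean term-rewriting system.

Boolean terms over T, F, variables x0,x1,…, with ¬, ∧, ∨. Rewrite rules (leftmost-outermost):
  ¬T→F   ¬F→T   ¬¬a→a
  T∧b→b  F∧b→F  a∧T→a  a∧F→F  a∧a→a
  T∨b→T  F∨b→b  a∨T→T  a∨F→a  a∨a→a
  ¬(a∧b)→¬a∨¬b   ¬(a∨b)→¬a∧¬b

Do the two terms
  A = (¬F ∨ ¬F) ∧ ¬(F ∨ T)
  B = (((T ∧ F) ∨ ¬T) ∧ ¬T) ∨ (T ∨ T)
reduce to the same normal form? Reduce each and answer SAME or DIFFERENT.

Answer: DIFFERENT — A ⇓ F, B ⇓ T

Reduction:
Term A:
  start: (¬F ∨ ¬F) ∧ ¬(F ∨ T)
  →1  ¬F ∧ ¬(F ∨ T)
  →2  T ∧ ¬(F ∨ T)
  →3  ¬(F ∨ T)
  →4  ¬F ∧ ¬T
  →5  T ∧ ¬T
  →6  ¬T
  →7  F

Term B:
  start: (((T ∧ F) ∨ ¬T) ∧ ¬T) ∨ (T ∨ T)
  →1  ((F ∨ ¬T) ∧ ¬T) ∨ (T ∨ T)
  →2  (¬T ∧ ¬T) ∨ (T ∨ T)
  →3  ¬T ∨ (T ∨ T)
  →4  F ∨ (T ∨ T)
  →5  T ∨ T
  →6  T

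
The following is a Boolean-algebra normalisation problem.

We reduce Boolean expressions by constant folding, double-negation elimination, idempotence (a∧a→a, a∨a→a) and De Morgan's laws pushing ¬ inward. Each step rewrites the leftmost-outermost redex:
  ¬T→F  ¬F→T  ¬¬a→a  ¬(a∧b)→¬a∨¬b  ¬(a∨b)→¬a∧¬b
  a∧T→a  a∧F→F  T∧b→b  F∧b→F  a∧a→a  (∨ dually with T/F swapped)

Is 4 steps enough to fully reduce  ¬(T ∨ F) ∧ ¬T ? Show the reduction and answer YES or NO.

  start: ¬(T ∨ F) ∧ ¬T
  →1  (¬T ∧ ¬F) ∧ ¬T
  →2  (F ∧ ¬F) ∧ ¬T
  →3  F ∧ ¬T
  →4  F

Answer: YES — reaches normal form F in 4 ≤ 4 steps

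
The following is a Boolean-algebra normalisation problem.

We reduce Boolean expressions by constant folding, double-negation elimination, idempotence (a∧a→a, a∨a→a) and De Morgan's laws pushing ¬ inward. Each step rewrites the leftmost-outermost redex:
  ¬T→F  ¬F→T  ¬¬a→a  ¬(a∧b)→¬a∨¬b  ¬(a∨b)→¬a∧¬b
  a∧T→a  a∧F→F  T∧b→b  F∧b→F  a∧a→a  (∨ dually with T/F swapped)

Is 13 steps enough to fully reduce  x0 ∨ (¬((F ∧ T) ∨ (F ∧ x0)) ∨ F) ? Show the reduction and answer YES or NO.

  start: x0 ∨ (¬((F ∧ T) ∨ (F ∧ x0)) ∨ F)
  [1] x0 ∨ ¬((F ∧ T) ∨ (F ∧ x0))
  [2] x0 ∨ (¬(F ∧ T) ∧ ¬(F ∧ x0))
  [3] x0 ∨ ((¬F ∨ ¬T) ∧ ¬(F ∧ x0))
  [4] x0 ∨ ((T ∨ ¬T) ∧ ¬(F ∧ x0))
  [5] x0 ∨ (T ∧ ¬(F ∧ x0))
  [6] x0 ∨ ¬(F ∧ x0)
  [7] x0 ∨ (¬F ∨ ¬x0)
  [8] x0 ∨ (T ∨ ¬x0)
  [9] x0 ∨ T
  [10] T

Answer: YES — reaches normal form T in 10 ≤ 13 steps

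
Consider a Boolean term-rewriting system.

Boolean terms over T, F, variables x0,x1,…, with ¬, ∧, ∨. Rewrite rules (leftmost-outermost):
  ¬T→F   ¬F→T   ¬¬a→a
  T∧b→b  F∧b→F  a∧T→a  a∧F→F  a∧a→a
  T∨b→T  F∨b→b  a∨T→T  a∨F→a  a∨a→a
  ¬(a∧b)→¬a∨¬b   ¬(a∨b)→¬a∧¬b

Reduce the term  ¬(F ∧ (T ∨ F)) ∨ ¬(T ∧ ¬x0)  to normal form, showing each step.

Answer: normal form = T  (in 4 steps)

Derivation:
  start: ¬(F ∧ (T ∨ F)) ∨ ¬(T ∧ ¬x0)
  step 1: (¬F ∨ ¬(T ∨ F)) ∨ ¬(T ∧ ¬x0)
  step 2: (T ∨ ¬(T ∨ F)) ∨ ¬(T ∧ ¬x0)
  step 3: T ∨ ¬(T ∧ ¬x0)
  step 4: T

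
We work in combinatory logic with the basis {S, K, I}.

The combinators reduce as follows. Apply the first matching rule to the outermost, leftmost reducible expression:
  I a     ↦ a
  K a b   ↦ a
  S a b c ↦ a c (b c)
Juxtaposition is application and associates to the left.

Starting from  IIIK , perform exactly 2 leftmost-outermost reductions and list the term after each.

  start: IIIK
  →1  IIK
  →2  IK

Answer: after 2 steps: IK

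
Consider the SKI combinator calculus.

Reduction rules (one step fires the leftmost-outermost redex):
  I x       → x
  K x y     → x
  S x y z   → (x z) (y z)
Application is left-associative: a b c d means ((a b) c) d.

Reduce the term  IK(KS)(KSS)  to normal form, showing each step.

Answer: normal form = KS  (in 2 steps)

Working:
  start: IK(KS)(KSS)
  →1  K(KS)(KSS)
  →2  KS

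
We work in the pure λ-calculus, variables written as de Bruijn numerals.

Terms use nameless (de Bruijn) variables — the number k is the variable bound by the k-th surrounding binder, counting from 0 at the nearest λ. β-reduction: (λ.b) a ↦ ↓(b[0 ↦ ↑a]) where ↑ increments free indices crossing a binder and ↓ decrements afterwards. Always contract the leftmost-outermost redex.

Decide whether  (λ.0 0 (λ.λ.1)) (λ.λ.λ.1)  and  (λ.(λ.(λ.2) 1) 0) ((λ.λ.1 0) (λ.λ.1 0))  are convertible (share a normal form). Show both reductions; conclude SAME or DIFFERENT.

Answer: DIFFERENT — A ⇓ λ.λ.λ.1, B ⇓ λ.λ.1 0

Derivation:
Term A:
  start: (λ.0 0 (λ.λ.1)) (λ.λ.λ.1)
  [1] (λ.λ.λ.1) (λ.λ.λ.1) (λ.λ.1)
  [2] (λ.λ.1) (λ.λ.1)
  [3] λ.λ.λ.1

Term B:
  start: (λ.(λ.(λ.2) 1) 0) ((λ.λ.1 0) (λ.λ.1 0))
  [1] (λ.(λ.(λ.λ.1 0) (λ.λ.1 0)) ((λ.λ.1 0) (λ.λ.1 0))) ((λ.λ.1 0) (λ.λ.1 0))
  [2] (λ.(λ.λ.1 0) (λ.λ.1 0)) ((λ.λ.1 0) (λ.λ.1 0))
  [3] (λ.λ.1 0) (λ.λ.1 0)
  [4] λ.(λ.λ.1 0) 0
  [5] λ.λ.1 0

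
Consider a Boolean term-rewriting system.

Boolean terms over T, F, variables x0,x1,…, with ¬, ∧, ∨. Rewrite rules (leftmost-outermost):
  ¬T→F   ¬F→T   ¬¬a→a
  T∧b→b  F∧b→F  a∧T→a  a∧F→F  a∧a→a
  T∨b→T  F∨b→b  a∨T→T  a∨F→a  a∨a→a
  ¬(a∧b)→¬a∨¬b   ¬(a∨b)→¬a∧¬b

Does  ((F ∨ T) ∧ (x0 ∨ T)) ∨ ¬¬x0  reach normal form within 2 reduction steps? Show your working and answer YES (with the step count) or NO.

Answer: NO — after 2 steps the term is (x0 ∨ T) ∨ ¬¬x0, not yet normal

Reduction:
  start: ((F ∨ T) ∧ (x0 ∨ T)) ∨ ¬¬x0
  step 1: (T ∧ (x0 ∨ T)) ∨ ¬¬x0
  step 2: (x0 ∨ T) ∨ ¬¬x0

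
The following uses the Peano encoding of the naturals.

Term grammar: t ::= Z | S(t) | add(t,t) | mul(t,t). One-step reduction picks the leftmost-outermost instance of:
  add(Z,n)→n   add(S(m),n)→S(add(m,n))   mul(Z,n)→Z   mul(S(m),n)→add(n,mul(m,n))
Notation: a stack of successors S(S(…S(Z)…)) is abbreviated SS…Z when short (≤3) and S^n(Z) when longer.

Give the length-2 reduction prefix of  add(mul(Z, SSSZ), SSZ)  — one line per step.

Answer: after 2 steps: SSZ

Reduction:
  start: add(mul(Z, SSSZ), SSZ)
  [1] add(Z, SSZ)
  [2] SSZ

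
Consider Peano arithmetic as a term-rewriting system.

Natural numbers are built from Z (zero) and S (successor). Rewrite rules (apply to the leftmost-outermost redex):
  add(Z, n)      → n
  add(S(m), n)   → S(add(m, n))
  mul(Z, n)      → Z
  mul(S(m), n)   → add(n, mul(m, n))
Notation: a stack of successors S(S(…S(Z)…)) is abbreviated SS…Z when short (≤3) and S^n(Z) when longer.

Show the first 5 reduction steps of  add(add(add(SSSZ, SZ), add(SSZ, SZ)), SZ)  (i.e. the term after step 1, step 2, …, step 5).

Answer: after 5 steps: S(add(S(add(add(SZ, SZ), add(SSZ, SZ))), SZ))

Reduction:
  start: add(add(add(SSSZ, SZ), add(SSZ, SZ)), SZ)
  [1] add(add(S(add(SSZ, SZ)), add(SSZ, SZ)), SZ)
  [2] add(S(add(add(SSZ, SZ), add(SSZ, SZ))), SZ)
  [3] S(add(add(add(SSZ, SZ), add(SSZ, SZ)), SZ))
  [4] S(add(add(S(add(SZ, SZ)), add(SSZ, SZ)), SZ))
  [5] S(add(S(add(add(SZ, SZ), add(SSZ, SZ))), SZ))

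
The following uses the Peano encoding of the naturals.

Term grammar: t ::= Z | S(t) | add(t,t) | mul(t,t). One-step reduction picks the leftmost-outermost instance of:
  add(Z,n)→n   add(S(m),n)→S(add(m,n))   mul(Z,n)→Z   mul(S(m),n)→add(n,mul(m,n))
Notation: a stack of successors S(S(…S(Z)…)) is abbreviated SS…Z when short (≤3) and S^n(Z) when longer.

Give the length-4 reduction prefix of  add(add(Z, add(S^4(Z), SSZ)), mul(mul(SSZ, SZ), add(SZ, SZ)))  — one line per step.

  start: add(add(Z, add(S^4(Z), SSZ)), mul(mul(SSZ, SZ), add(SZ, SZ)))
  step 1: add(add(S^4(Z), SSZ), mul(mul(SSZ, SZ), add(SZ, SZ)))
  step 2: add(S(add(SSSZ, SSZ)), mul(mul(SSZ, SZ), add(SZ, SZ)))
  step 3: S(add(add(SSSZ, SSZ), mul(mul(SSZ, SZ), add(SZ, SZ))))
  step 4: S(add(S(add(SSZ, SSZ)), mul(mul(SSZ, SZ), add(SZ, SZ))))

Answer: after 4 steps: S(add(S(add(SSZ, SSZ)), mul(mul(SSZ, SZ), add(SZ, SZ))))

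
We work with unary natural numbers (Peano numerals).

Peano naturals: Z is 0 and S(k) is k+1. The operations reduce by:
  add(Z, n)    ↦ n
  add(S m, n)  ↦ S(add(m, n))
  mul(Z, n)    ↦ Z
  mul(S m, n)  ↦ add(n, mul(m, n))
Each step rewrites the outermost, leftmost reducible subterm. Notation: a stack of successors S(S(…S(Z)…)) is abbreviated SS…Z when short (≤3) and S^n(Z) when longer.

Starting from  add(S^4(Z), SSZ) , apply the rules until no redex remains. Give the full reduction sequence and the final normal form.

Answer: normal form = S^6(Z)  (in 5 steps)

Reduction:
  start: add(S^4(Z), SSZ)
  [1] S(add(SSSZ, SSZ))
  [2] S(S(add(SSZ, SSZ)))
  [3] S(S(S(add(SZ, SSZ))))
  [4] S(S(S(S(add(Z, SSZ)))))
  [5] S^6(Z)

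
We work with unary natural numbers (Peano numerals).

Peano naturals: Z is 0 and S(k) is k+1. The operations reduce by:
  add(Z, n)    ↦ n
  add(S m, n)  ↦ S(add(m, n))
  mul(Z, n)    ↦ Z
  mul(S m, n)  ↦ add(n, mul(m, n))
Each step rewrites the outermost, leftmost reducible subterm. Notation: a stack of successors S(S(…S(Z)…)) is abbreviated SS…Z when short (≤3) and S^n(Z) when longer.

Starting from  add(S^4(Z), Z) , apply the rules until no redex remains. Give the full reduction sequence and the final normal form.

  start: add(S^4(Z), Z)
  [1] S(add(SSSZ, Z))
  [2] S(S(add(SSZ, Z)))
  [3] S(S(S(add(SZ, Z))))
  [4] S(S(S(S(add(Z, Z)))))
  [5] S^4(Z)

Answer: normal form = S^4(Z)  (in 5 steps)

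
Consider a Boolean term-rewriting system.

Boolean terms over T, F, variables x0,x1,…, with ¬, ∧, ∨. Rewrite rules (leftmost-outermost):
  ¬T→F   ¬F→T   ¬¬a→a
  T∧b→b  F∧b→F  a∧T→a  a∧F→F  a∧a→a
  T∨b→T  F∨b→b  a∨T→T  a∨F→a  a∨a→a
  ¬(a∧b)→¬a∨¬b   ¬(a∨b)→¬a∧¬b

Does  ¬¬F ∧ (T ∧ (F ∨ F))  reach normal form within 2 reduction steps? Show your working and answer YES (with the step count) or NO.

  start: ¬¬F ∧ (T ∧ (F ∨ F))
  →1  F ∧ (T ∧ (F ∨ F))
  →2  F

Answer: YES — reaches normal form F in 2 ≤ 2 steps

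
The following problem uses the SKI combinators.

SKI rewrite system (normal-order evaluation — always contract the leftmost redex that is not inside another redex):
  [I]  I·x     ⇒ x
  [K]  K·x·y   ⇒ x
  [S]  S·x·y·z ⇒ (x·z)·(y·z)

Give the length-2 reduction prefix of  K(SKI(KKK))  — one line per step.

Answer: after 2 steps: K(KKK)

Reduction:
  start: K(SKI(KKK))
  →1  K(K(KKK)(I(KKK)))
  →2  K(KKK)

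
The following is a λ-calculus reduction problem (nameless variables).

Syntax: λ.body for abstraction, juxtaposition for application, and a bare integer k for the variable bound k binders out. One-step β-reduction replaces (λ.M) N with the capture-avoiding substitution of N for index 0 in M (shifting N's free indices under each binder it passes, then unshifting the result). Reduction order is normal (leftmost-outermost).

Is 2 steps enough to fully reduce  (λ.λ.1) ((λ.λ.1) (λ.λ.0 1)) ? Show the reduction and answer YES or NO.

  start: (λ.λ.1) ((λ.λ.1) (λ.λ.0 1))
  step 1: λ.(λ.λ.1) (λ.λ.0 1)
  step 2: λ.λ.λ.λ.0 1

Answer: YES — reaches normal form λ.λ.λ.λ.0 1 in 2 ≤ 2 steps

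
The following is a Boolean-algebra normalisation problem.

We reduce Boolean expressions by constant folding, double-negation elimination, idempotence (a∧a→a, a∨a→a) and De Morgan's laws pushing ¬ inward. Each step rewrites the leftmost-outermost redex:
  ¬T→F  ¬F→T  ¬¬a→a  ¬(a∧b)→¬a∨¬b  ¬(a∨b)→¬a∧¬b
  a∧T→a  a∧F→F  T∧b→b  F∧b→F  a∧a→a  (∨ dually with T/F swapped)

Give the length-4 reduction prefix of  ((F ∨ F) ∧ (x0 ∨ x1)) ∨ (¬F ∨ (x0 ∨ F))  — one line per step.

  start: ((F ∨ F) ∧ (x0 ∨ x1)) ∨ (¬F ∨ (x0 ∨ F))
  →1  (F ∧ (x0 ∨ x1)) ∨ (¬F ∨ (x0 ∨ F))
  →2  F ∨ (¬F ∨ (x0 ∨ F))
  →3  ¬F ∨ (x0 ∨ F)
  →4  T ∨ (x0 ∨ F)

Answer: after 4 steps: T ∨ (x0 ∨ F)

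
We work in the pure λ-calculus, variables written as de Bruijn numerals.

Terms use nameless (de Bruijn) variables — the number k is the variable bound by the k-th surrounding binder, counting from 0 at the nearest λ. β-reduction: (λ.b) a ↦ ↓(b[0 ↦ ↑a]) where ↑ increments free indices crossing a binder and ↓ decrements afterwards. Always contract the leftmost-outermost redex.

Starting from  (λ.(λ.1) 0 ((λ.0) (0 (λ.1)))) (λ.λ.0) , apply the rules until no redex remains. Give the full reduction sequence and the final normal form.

Answer: normal form = λ.0  (in 3 steps)

Reduction:
  start: (λ.(λ.1) 0 ((λ.0) (0 (λ.1)))) (λ.λ.0)
  step 1: (λ.λ.λ.0) (λ.λ.0) ((λ.0) ((λ.λ.0) (λ.λ.λ.0)))
  step 2: (λ.λ.0) ((λ.0) ((λ.λ.0) (λ.λ.λ.0)))
  step 3: λ.0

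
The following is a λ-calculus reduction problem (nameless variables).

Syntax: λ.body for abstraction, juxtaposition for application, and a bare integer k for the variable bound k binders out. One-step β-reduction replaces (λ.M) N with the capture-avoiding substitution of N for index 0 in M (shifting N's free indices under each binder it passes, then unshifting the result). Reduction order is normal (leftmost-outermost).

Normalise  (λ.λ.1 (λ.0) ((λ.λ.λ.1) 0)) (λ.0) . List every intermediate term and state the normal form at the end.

Answer: normal form = λ.λ.λ.1  (in 4 steps)

Reduction:
  start: (λ.λ.1 (λ.0) ((λ.λ.λ.1) 0)) (λ.0)
  →1  λ.(λ.0) (λ.0) ((λ.λ.λ.1) 0)
  →2  λ.(λ.0) ((λ.λ.λ.1) 0)
  →3  λ.(λ.λ.λ.1) 0
  →4  λ.λ.λ.1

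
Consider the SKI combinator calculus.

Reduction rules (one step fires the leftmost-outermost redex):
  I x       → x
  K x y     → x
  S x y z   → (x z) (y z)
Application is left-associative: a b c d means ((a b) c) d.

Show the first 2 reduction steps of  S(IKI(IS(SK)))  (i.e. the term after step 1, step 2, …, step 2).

  start: S(IKI(IS(SK)))
  →1  S(KI(IS(SK)))
  →2  SI

Answer: after 2 steps: SI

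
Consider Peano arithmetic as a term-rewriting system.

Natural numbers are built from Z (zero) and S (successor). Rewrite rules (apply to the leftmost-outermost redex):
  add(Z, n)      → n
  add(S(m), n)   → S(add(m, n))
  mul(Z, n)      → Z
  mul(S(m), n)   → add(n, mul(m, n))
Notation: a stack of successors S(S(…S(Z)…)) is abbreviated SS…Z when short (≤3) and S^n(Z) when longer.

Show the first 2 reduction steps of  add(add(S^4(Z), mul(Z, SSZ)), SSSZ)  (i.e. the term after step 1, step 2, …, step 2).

Answer: after 2 steps: S(add(add(SSSZ, mul(Z, SSZ)), SSSZ))

Derivation:
  start: add(add(S^4(Z), mul(Z, SSZ)), SSSZ)
  →1  add(S(add(SSSZ, mul(Z, SSZ))), SSSZ)
  →2  S(add(add(SSSZ, mul(Z, SSZ)), SSSZ))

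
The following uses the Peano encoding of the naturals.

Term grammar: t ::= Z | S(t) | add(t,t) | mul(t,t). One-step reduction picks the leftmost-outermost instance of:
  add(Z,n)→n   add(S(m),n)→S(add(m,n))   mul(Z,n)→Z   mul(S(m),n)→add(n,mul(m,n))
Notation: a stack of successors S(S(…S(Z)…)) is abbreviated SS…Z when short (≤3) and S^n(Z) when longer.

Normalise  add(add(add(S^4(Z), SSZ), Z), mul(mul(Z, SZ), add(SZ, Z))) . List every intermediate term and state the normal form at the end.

  start: add(add(add(S^4(Z), SSZ), Z), mul(mul(Z, SZ), add(SZ, Z)))
  step 1: add(add(S(add(SSSZ, SSZ)), Z), mul(mul(Z, SZ), add(SZ, Z)))
  step 2: add(S(add(add(SSSZ, SSZ), Z)), mul(mul(Z, SZ), add(SZ, Z)))
  step 3: S(add(add(add(SSSZ, SSZ), Z), mul(mul(Z, SZ), add(SZ, Z))))
  step 4: S(add(add(S(add(SSZ, SSZ)), Z), mul(mul(Z, SZ), add(SZ, Z))))
  step 5: S(add(S(add(add(SSZ, SSZ), Z)), mul(mul(Z, SZ), add(SZ, Z))))
  step 6: S(S(add(add(add(SSZ, SSZ), Z), mul(mul(Z, SZ), add(SZ, Z)))))
  step 7: S(S(add(add(S(add(SZ, SSZ)), Z), mul(mul(Z, SZ), add(SZ, Z)))))
  step 8: S(S(add(S(add(add(SZ, SSZ), Z)), mul(mul(Z, SZ), add(SZ, Z)))))
  step 9: S(S(S(add(add(add(SZ, SSZ), Z), mul(mul(Z, SZ), add(SZ, Z))))))
  step 10: S(S(S(add(add(S(add(Z, SSZ)), Z), mul(mul(Z, SZ), add(SZ, Z))))))
  step 11: S(S(S(add(S(add(add(Z, SSZ), Z)), mul(mul(Z, SZ), add(SZ, Z))))))
  step 12: S(S(S(S(add(add(add(Z, SSZ), Z), mul(mul(Z, SZ), add(SZ, Z)))))))
  step 13: S(S(S(S(add(add(SSZ, Z), mul(mul(Z, SZ), add(SZ, Z)))))))
  step 14: S(S(S(S(add(S(add(SZ, Z)), mul(mul(Z, SZ), add(SZ, Z)))))))
  step 15: S(S(S(S(S(add(add(SZ, Z), mul(mul(Z, SZ), add(SZ, Z))))))))
  step 16: S(S(S(S(S(add(S(add(Z, Z)), mul(mul(Z, SZ), add(SZ, Z))))))))
  step 17: S(S(S(S(S(S(add(add(Z, Z), mul(mul(Z, SZ), add(SZ, Z)))))))))
  step 18: S(S(S(S(S(S(add(Z, mul(mul(Z, SZ), add(SZ, Z)))))))))
  step 19: S(S(S(S(S(S(mul(mul(Z, SZ), add(SZ, Z))))))))
  step 20: S(S(S(S(S(S(mul(Z, add(SZ, Z))))))))
  step 21: S^6(Z)

Answer: normal form = S^6(Z)  (in 21 steps)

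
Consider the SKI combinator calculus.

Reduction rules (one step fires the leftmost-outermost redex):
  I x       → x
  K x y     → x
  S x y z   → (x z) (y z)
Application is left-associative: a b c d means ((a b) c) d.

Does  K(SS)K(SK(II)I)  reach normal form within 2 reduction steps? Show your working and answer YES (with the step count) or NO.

Answer: NO — after 2 steps the term is SS(KI(III)), not yet normal

Working:
  start: K(SS)K(SK(II)I)
  step 1: SS(SK(II)I)
  step 2: SS(KI(III))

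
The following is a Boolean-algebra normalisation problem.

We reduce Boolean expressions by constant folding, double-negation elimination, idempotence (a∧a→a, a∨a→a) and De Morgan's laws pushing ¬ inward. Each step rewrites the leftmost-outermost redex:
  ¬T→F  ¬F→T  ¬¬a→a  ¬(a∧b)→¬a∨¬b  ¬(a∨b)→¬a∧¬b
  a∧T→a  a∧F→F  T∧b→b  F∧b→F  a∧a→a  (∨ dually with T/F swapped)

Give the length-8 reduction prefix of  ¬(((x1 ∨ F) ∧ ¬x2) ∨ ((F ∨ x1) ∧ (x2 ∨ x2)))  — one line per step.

Answer: after 8 steps: (¬x1 ∨ x2) ∧ ((¬F ∧ ¬x1) ∨ ¬(x2 ∨ x2))

Derivation:
  start: ¬(((x1 ∨ F) ∧ ¬x2) ∨ ((F ∨ x1) ∧ (x2 ∨ x2)))
  [1] ¬((x1 ∨ F) ∧ ¬x2) ∧ ¬((F ∨ x1) ∧ (x2 ∨ x2))
  [2] (¬(x1 ∨ F) ∨ ¬¬x2) ∧ ¬((F ∨ x1) ∧ (x2 ∨ x2))
  [3] ((¬x1 ∧ ¬F) ∨ ¬¬x2) ∧ ¬((F ∨ x1) ∧ (x2 ∨ x2))
  [4] ((¬x1 ∧ T) ∨ ¬¬x2) ∧ ¬((F ∨ x1) ∧ (x2 ∨ x2))
  [5] (¬x1 ∨ ¬¬x2) ∧ ¬((F ∨ x1) ∧ (x2 ∨ x2))
  [6] (¬x1 ∨ x2) ∧ ¬((F ∨ x1) ∧ (x2 ∨ x2))
  [7] (¬x1 ∨ x2) ∧ (¬(F ∨ x1) ∨ ¬(x2 ∨ x2))
  [8] (¬x1 ∨ x2) ∧ ((¬F ∧ ¬x1) ∨ ¬(x2 ∨ x2))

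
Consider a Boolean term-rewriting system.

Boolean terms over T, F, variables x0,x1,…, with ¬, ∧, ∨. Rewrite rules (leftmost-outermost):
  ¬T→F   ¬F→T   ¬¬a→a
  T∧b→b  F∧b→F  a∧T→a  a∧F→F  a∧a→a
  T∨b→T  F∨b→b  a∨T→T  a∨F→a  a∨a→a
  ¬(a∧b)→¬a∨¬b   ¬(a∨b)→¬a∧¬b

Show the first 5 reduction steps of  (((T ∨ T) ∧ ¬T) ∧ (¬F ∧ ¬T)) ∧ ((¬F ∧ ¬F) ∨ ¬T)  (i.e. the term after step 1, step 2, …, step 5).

  start: (((T ∨ T) ∧ ¬T) ∧ (¬F ∧ ¬T)) ∧ ((¬F ∧ ¬F) ∨ ¬T)
  step 1: ((T ∧ ¬T) ∧ (¬F ∧ ¬T)) ∧ ((¬F ∧ ¬F) ∨ ¬T)
  step 2: (¬T ∧ (¬F ∧ ¬T)) ∧ ((¬F ∧ ¬F) ∨ ¬T)
  step 3: (F ∧ (¬F ∧ ¬T)) ∧ ((¬F ∧ ¬F) ∨ ¬T)
  step 4: F ∧ ((¬F ∧ ¬F) ∨ ¬T)
  step 5: F

Answer: after 5 steps: F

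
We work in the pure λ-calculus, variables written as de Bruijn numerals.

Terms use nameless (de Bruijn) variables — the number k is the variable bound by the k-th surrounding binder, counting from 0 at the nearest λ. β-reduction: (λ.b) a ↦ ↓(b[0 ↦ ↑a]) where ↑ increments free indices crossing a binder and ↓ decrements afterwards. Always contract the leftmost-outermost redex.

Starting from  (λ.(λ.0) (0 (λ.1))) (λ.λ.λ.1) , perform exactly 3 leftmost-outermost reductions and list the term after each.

  start: (λ.(λ.0) (0 (λ.1))) (λ.λ.λ.1)
  step 1: (λ.0) ((λ.λ.λ.1) (λ.λ.λ.λ.1))
  step 2: (λ.λ.λ.1) (λ.λ.λ.λ.1)
  step 3: λ.λ.1

Answer: after 3 steps: λ.λ.1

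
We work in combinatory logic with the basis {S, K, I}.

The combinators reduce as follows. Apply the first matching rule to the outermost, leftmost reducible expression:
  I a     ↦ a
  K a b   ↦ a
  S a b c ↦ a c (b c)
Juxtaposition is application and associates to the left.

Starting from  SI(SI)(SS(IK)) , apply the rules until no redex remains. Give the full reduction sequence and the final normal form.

Answer: normal form = S(SI(SSK))(K(SI(SSK)))  (in 6 steps)

Reduction:
  start: SI(SI)(SS(IK))
  [1] I(SS(IK))(SI(SS(IK)))
  [2] SS(IK)(SI(SS(IK)))
  [3] S(SI(SS(IK)))(IK(SI(SS(IK))))
  [4] S(SI(SSK))(IK(SI(SS(IK))))
  [5] S(SI(SSK))(K(SI(SS(IK))))
  [6] S(SI(SSK))(K(SI(SSK)))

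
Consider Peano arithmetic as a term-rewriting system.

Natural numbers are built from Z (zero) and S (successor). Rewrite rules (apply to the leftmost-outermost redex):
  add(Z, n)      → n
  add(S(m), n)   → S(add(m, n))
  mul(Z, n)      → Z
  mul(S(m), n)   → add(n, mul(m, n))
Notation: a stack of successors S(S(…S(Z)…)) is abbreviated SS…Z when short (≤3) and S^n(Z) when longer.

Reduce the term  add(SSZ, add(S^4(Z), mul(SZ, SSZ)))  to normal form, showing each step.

Answer: normal form = S^8(Z)  (in 13 steps)

Working:
  start: add(SSZ, add(S^4(Z), mul(SZ, SSZ)))
  [1] S(add(SZ, add(S^4(Z), mul(SZ, SSZ))))
  [2] S(S(add(Z, add(S^4(Z), mul(SZ, SSZ)))))
  [3] S(S(add(S^4(Z), mul(SZ, SSZ))))
  [4] S(S(S(add(SSSZ, mul(SZ, SSZ)))))
  [5] S(S(S(S(add(SSZ, mul(SZ, SSZ))))))
  [6] S(S(S(S(S(add(SZ, mul(SZ, SSZ)))))))
  [7] S(S(S(S(S(S(add(Z, mul(SZ, SSZ))))))))
  [8] S(S(S(S(S(S(mul(SZ, SSZ)))))))
  [9] S(S(S(S(S(S(add(SSZ, mul(Z, SSZ))))))))
  [10] S(S(S(S(S(S(S(add(SZ, mul(Z, SSZ)))))))))
  [11] S(S(S(S(S(S(S(S(add(Z, mul(Z, SSZ))))))))))
  [12] S(S(S(S(S(S(S(S(mul(Z, SSZ)))))))))
  [13] S^8(Z)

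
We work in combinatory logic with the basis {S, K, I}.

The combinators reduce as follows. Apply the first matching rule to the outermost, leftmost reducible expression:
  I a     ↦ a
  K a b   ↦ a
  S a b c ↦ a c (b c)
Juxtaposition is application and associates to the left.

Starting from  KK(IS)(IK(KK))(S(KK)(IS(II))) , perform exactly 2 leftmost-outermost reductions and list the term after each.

  start: KK(IS)(IK(KK))(S(KK)(IS(II)))
  →1  K(IK(KK))(S(KK)(IS(II)))
  →2  IK(KK)

Answer: after 2 steps: IK(KK)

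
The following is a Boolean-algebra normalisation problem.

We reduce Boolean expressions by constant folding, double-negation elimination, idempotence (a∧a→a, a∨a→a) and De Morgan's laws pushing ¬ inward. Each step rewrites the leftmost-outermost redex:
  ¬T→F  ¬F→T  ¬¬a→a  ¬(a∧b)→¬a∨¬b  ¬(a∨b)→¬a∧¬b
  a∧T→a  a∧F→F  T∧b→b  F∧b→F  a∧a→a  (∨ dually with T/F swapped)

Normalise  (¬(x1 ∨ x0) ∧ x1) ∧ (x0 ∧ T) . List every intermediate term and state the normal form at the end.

  start: (¬(x1 ∨ x0) ∧ x1) ∧ (x0 ∧ T)
  [1] ((¬x1 ∧ ¬x0) ∧ x1) ∧ (x0 ∧ T)
  [2] ((¬x1 ∧ ¬x0) ∧ x1) ∧ x0

Answer: normal form = ((¬x1 ∧ ¬x0) ∧ x1) ∧ x0  (in 2 steps)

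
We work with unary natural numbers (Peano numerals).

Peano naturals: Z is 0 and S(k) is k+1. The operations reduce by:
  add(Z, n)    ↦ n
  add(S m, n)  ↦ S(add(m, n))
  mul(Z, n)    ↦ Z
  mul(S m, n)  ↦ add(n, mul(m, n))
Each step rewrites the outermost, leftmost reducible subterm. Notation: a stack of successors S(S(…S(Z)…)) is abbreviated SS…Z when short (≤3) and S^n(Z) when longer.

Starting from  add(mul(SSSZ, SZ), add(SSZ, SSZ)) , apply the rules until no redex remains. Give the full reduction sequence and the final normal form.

  start: add(mul(SSSZ, SZ), add(SSZ, SSZ))
  →1  add(add(SZ, mul(SSZ, SZ)), add(SSZ, SSZ))
  →2  add(S(add(Z, mul(SSZ, SZ))), add(SSZ, SSZ))
  →3  S(add(add(Z, mul(SSZ, SZ)), add(SSZ, SSZ)))
  →4  S(add(mul(SSZ, SZ), add(SSZ, SSZ)))
  →5  S(add(add(SZ, mul(SZ, SZ)), add(SSZ, SSZ)))
  →6  S(add(S(add(Z, mul(SZ, SZ))), add(SSZ, SSZ)))
  →7  S(S(add(add(Z, mul(SZ, SZ)), add(SSZ, SSZ))))
  →8  S(S(add(mul(SZ, SZ), add(SSZ, SSZ))))
  →9  S(S(add(add(SZ, mul(Z, SZ)), add(SSZ, SSZ))))
  →10  S(S(add(S(add(Z, mul(Z, SZ))), add(SSZ, SSZ))))
  →11  S(S(S(add(add(Z, mul(Z, SZ)), add(SSZ, SSZ)))))
  →12  S(S(S(add(mul(Z, SZ), add(SSZ, SSZ)))))
  →13  S(S(S(add(Z, add(SSZ, SSZ)))))
  →14  S(S(S(add(SSZ, SSZ))))
  →15  S(S(S(S(add(SZ, SSZ)))))
  →16  S(S(S(S(S(add(Z, SSZ))))))
  →17  S^7(Z)

Answer: normal form = S^7(Z)  (in 17 steps)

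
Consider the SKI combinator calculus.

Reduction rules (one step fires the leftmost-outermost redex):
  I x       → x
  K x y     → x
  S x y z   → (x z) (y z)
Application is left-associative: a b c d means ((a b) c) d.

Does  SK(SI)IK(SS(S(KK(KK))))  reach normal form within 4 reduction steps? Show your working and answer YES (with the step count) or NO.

  start: SK(SI)IK(SS(S(KK(KK))))
  step 1: KI(SII)K(SS(S(KK(KK))))
  step 2: IK(SS(S(KK(KK))))
  step 3: K(SS(S(KK(KK))))
  step 4: K(SS(SK))

Answer: YES — reaches normal form K(SS(SK)) in 4 ≤ 4 steps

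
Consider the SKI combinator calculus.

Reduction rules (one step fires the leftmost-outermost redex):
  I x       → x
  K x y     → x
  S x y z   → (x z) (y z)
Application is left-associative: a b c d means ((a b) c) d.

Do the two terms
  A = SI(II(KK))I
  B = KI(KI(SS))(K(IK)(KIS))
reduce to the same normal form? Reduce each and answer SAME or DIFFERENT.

Term A:
  start: SI(II(KK))I
  [1] II(II(KK)I)
  [2] I(II(KK)I)
  [3] II(KK)I
  [4] I(KK)I
  [5] KKI
  [6] K

Term B:
  start: KI(KI(SS))(K(IK)(KIS))
  [1] I(K(IK)(KIS))
  [2] K(IK)(KIS)
  [3] IK
  [4] K

Answer: SAME — A ⇓ K, B ⇓ K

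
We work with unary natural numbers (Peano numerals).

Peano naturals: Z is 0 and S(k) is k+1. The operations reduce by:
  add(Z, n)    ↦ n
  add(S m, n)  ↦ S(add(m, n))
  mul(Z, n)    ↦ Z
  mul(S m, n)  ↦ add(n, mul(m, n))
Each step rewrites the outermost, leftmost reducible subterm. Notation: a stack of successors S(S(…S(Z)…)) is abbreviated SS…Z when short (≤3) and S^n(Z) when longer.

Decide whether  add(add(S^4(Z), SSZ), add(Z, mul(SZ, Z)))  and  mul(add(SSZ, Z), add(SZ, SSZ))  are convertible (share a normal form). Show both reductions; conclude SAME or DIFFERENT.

Term A:
  start: add(add(S^4(Z), SSZ), add(Z, mul(SZ, Z)))
  [1] add(S(add(SSSZ, SSZ)), add(Z, mul(SZ, Z)))
  [2] S(add(add(SSSZ, SSZ), add(Z, mul(SZ, Z))))
  [3] S(add(S(add(SSZ, SSZ)), add(Z, mul(SZ, Z))))
  [4] S(S(add(add(SSZ, SSZ), add(Z, mul(SZ, Z)))))
  [5] S(S(add(S(add(SZ, SSZ)), add(Z, mul(SZ, Z)))))
  [6] S(S(S(add(add(SZ, SSZ), add(Z, mul(SZ, Z))))))
  [7] S(S(S(add(S(add(Z, SSZ)), add(Z, mul(SZ, Z))))))
  [8] S(S(S(S(add(add(Z, SSZ), add(Z, mul(SZ, Z)))))))
  [9] S(S(S(S(add(SSZ, add(Z, mul(SZ, Z)))))))
  [10] S(S(S(S(S(add(SZ, add(Z, mul(SZ, Z))))))))
  [11] S(S(S(S(S(S(add(Z, add(Z, mul(SZ, Z)))))))))
  [12] S(S(S(S(S(S(add(Z, mul(SZ, Z))))))))
  [13] S(S(S(S(S(S(mul(SZ, Z)))))))
  [14] S(S(S(S(S(S(add(Z, mul(Z, Z))))))))
  [15] S(S(S(S(S(S(mul(Z, Z)))))))
  [16] S^6(Z)

Term B:
  start: mul(add(SSZ, Z), add(SZ, SSZ))
  [1] mul(S(add(SZ, Z)), add(SZ, SSZ))
  [2] add(add(SZ, SSZ), mul(add(SZ, Z), add(SZ, SSZ)))
  [3] add(S(add(Z, SSZ)), mul(add(SZ, Z), add(SZ, SSZ)))
  [4] S(add(add(Z, SSZ), mul(add(SZ, Z), add(SZ, SSZ))))
  [5] S(add(SSZ, mul(add(SZ, Z), add(SZ, SSZ))))
  [6] S(S(add(SZ, mul(add(SZ, Z), add(SZ, SSZ)))))
  [7] S(S(S(add(Z, mul(add(SZ, Z), add(SZ, SSZ))))))
  [8] S(S(S(mul(add(SZ, Z), add(SZ, SSZ)))))
  [9] S(S(S(mul(S(add(Z, Z)), add(SZ, SSZ)))))
  [10] S(S(S(add(add(SZ, SSZ), mul(add(Z, Z), add(SZ, SSZ))))))
  [11] S(S(S(add(S(add(Z, SSZ)), mul(add(Z, Z), add(SZ, SSZ))))))
  [12] S(S(S(S(add(add(Z, SSZ), mul(add(Z, Z), add(SZ, SSZ)))))))
  [13] S(S(S(S(add(SSZ, mul(add(Z, Z), add(SZ, SSZ)))))))
  [14] S(S(S(S(S(add(SZ, mul(add(Z, Z), add(SZ, SSZ))))))))
  [15] S(S(S(S(S(S(add(Z, mul(add(Z, Z), add(SZ, SSZ)))))))))
  [16] S(S(S(S(S(S(mul(add(Z, Z), add(SZ, SSZ))))))))
  [17] S(S(S(S(S(S(mul(Z, add(SZ, SSZ))))))))
  [18] S^6(Z)

Answer: SAME — A ⇓ S^6(Z), B ⇓ S^6(Z)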